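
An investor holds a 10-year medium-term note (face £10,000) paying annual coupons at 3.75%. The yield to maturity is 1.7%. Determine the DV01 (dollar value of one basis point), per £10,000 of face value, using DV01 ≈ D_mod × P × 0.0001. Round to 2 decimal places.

Periodic yield y = 0.017.
  t   CF        PV=CF/(1+0.017)^t    t·PV
  1       375.00       368.7316       368.7316
  2       375.00       362.5679       725.1358
  3       375.00       356.5073     1,069.5219
  4       375.00       350.5480     1,402.1919
  5       375.00       344.6883     1,723.4413
  6       375.00       338.9265     2,033.5591
  7       375.00       333.2611     2,332.8276
  8       375.00       327.6903     2,621.5228
  9       375.00       322.2127     2,899.9145
  10   10,375.00     8,765.5380    87,655.3799
  Σ                 11,870.6717   102,832.2263
P = 11,870.6717; D_Mac = 8.66271 yrs; D_mod = 8.51791 yrs.
DV01 ≈ 8.51791 × 11,870.6717 × 0.0001 = 10.111330.

£10.11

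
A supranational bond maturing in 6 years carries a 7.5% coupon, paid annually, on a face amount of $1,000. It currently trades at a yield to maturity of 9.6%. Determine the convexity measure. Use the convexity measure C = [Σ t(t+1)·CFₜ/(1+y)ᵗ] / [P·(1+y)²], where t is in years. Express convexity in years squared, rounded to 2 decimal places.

With y = 0.096:
  t   CF        PV=CF/(1+0.096)^t    t·PV        t(t+1)·PV
  1        75.00        68.4307        68.4307         136.8613
  2        75.00        62.4367       124.8735         374.6204
  3        75.00        56.9678       170.9035         683.6138
  4        75.00        51.9779       207.9118       1,039.5588
  5        75.00        47.4251       237.1256       1,422.7538
  6     1,075.00       620.2191     3,721.3146      26,049.2024
  Σ                    907.4574     4,530.5596      29,706.6105
P = 907.4574.
Convexity = Σ t(t+1)·PV / [P·(1+y)²] = 29,706.6105 / (907.4574 × 1.201216) = 27.25246.

27.25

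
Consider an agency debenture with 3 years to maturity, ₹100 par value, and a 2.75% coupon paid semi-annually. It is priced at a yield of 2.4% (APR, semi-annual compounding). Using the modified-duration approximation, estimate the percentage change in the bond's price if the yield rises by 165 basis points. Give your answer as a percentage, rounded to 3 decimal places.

-4.729%

Periodic yield y = 0.012. Modified duration first:
  t   CF        PV=CF/(1+0.012)^t    t·PV
  1        1.375         1.3587         1.3587
  2        1.375         1.3426         2.6852
  3        1.375         1.3267         3.9800
  4        1.375         1.3109         5.2437
  5        1.375         1.2954         6.4769
  6      101.375        94.3730       566.2380
  Σ                    101.0073       585.9826
P = 101.0073; D_Mac = 5.80139 half-year periods = 2.90069 yrs; D_mod = 2.90069/(1+0.012) = 2.86630 yrs.
ΔP/P ≈ -D_mod · Δy = -2.86630 × (+0.0165) = -0.047294 = -4.7294%.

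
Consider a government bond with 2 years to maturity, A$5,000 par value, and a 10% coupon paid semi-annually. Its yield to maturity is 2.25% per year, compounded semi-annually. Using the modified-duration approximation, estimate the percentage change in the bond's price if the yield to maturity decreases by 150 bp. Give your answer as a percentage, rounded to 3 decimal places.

+2.777%

Periodic yield y = 0.01125. Modified duration first:
  t   CF        PV=CF/(1+0.01125)^t    t·PV
  1       250.00       247.2188       247.2188
  2       250.00       244.4685       488.9370
  3       250.00       241.7488       725.2465
  4     5,250.00     5,020.2479    20,080.9917
  Σ                  5,753.6841    21,542.3940
P = 5,753.6841; D_Mac = 3.74410 half-year periods = 1.87205 yrs; D_mod = 1.87205/(1+0.01125) = 1.85123 yrs.
ΔP/P ≈ -D_mod · Δy = -1.85123 × (-0.015) = +0.027768 = +2.7768%.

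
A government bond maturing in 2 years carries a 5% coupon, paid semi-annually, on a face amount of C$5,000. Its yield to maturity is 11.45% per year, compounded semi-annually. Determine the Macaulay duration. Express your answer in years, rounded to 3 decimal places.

Periodic yield y = 0.05725. Discount each cash flow and weight by its period:
  t   CF        PV=CF/(1+0.05725)^t    t·PV
  1       125.00       118.2313       118.2313
  2       125.00       111.8290       223.6581
  3       125.00       105.7735       317.3205
  4     5,125.00     4,101.8814    16,407.5254
  Σ                  4,437.7152    17,066.7353
Price P = Σ PV = 4,437.7152.
Macaulay duration = Σ(t·PV) / P = 17,066.7353 / 4,437.7152 = 3.84584 half-year periods.
In years: 3.84584 / 2 = 1.92292 years.

1.923 years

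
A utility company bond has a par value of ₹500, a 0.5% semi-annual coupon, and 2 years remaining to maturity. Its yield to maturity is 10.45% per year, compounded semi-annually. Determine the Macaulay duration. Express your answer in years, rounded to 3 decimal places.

1.992 years

Periodic yield y = 0.05225. Discount each cash flow and weight by its period:
  t   CF        PV=CF/(1+0.05225)^t    t·PV
  1         1.25         1.1879         1.1879
  2         1.25         1.1289         2.2579
  3         1.25         1.0729         3.2187
  4       501.25       408.8638     1,635.4552
  Σ                    412.2535     1,642.1196
Price P = Σ PV = 412.2535.
Macaulay duration = Σ(t·PV) / P = 1,642.1196 / 412.2535 = 3.98328 half-year periods.
In years: 3.98328 / 2 = 1.99164 years.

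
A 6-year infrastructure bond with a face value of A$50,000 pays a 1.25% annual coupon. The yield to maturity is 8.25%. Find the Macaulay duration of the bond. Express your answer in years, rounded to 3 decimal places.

5.769 years

Periodic yield y = 0.0825. Discount each cash flow and weight by its year:
  t   CF        PV=CF/(1+0.0825)^t    t·PV
  1       625.00       577.3672       577.3672
  2       625.00       533.3646     1,066.7292
  3       625.00       492.7156     1,478.1468
  4       625.00       455.1645     1,820.6581
  5       625.00       420.4753     2,102.3765
  6    50,625.00    31,462.8171   188,776.9028
  Σ                 33,941.9044   195,822.1806
Price P = Σ PV = 33,941.9044.
Macaulay duration = Σ(t·PV) / P = 195,822.1806 / 33,941.9044 = 5.76933 years.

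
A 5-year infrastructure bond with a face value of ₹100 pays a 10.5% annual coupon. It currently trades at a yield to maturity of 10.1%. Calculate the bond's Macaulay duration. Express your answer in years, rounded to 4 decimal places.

Periodic yield y = 0.101. Discount each cash flow and weight by its year:
  t   CF        PV=CF/(1+0.101)^t    t·PV
  1        10.50         9.5368         9.5368
  2        10.50         8.6619        17.3239
  3        10.50         7.8673        23.6020
  4        10.50         7.1456        28.5825
  5       110.50        68.3008       341.5039
  Σ                    101.5124       420.5490
Price P = Σ PV = 101.5124.
Macaulay duration = Σ(t·PV) / P = 420.5490 / 101.5124 = 4.14283 years.

4.1428 years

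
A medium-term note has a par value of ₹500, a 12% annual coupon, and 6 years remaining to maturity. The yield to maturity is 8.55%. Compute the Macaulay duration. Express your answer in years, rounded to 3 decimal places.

4.709 years

Periodic yield y = 0.0855. Discount each cash flow and weight by its year:
  t   CF        PV=CF/(1+0.0855)^t    t·PV
  1        60.00        55.2741        55.2741
  2        60.00        50.9204       101.8408
  3        60.00        46.9096       140.7288
  4        60.00        43.2147       172.8590
  5        60.00        39.8109       199.0546
  6       560.00       342.3017     2,053.8102
  Σ                    578.4314     2,723.5674
Price P = Σ PV = 578.4314.
Macaulay duration = Σ(t·PV) / P = 2,723.5674 / 578.4314 = 4.70854 years.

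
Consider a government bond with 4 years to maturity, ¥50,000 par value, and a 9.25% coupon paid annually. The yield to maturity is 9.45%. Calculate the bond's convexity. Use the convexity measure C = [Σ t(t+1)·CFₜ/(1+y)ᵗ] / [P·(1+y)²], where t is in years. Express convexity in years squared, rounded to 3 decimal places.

With y = 0.0945:
  t   CF        PV=CF/(1+0.0945)^t    t·PV        t(t+1)·PV
  1     4,625.00     4,225.6738     4,225.6738       8,451.3476
  2     4,625.00     3,860.8258     7,721.6516      23,164.9547
  3     4,625.00     3,527.4790    10,582.4371      42,329.7482
  4    54,625.00    38,065.2237   152,260.8948     761,304.4740
  Σ                 49,679.2023   174,790.6572     835,250.5246
P = 49,679.2023.
Convexity = Σ t(t+1)·PV / [P·(1+y)²] = 835,250.5246 / (49,679.2023 × 1.197930) = 14.03494.

14.035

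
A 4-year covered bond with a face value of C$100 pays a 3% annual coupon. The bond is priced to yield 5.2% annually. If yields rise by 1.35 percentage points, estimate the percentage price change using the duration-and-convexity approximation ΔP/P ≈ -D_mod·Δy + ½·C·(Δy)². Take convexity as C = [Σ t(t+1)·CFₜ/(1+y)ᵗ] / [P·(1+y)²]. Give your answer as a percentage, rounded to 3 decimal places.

With y = 0.052:
  t   CF        PV=CF/(1+0.052)^t    t·PV        t(t+1)·PV
  1         3.00         2.8517         2.8517           5.7034
  2         3.00         2.7108         5.4215          16.2645
  3         3.00         2.5768         7.7303          30.9211
  4       103.00        84.0958       336.3832       1,681.9158
  Σ                     92.2350       352.3867       1,734.8049
P = 92.2350; D_Mac = 3.82053 yrs; D_mod = 3.63168 yrs; C = 16.99508.
Duration effect: -3.63168 × (+0.0135) = -0.049028
Convexity effect: 0.5 × 16.99508 × (0.0135)² = +0.0015487
ΔP/P ≈ -0.049028 + 0.0015487 = -0.047479 = -4.7479%.

-4.748%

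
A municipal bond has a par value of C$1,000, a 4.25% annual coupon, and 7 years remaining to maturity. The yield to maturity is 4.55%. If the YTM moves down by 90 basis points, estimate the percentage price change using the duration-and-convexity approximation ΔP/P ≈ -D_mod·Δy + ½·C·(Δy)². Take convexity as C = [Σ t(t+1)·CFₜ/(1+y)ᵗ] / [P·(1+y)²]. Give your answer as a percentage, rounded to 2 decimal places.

With y = 0.0455:
  t   CF        PV=CF/(1+0.0455)^t    t·PV        t(t+1)·PV
  1        42.50        40.6504        40.6504          81.3008
  2        42.50        38.8813        77.7626         233.2878
  3        42.50        37.1892       111.5676         446.2704
  4        42.50        35.5707       142.2829         711.4146
  5        42.50        34.0227       170.1135       1,020.6809
  6        42.50        32.5420       195.2522       1,366.7655
  7     1,042.50       763.4978     5,344.4848      42,755.8781
  Σ                    982.3542     6,082.1140      46,615.5982
P = 982.3542; D_Mac = 6.19137 yrs; D_mod = 5.92192 yrs; C = 43.41253.
Duration effect: -5.92192 × (-0.009) = +0.053297
Convexity effect: 0.5 × 43.41253 × (-0.009)² = +0.0017582
ΔP/P ≈ +0.053297 + 0.0017582 = +0.055055 = +5.5055%.

+5.51%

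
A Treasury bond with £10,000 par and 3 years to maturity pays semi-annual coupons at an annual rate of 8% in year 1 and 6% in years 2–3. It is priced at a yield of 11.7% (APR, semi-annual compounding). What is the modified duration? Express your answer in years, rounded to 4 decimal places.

Periodic yield y = 0.0585. First find Macaulay duration:
  t   CF        PV=CF/(1+0.0585)^t    t·PV
  1       400.00       377.8932       377.8932
  2       400.00       357.0083       714.0165
  3       300.00       252.9581       758.8744
  4       300.00       238.9779       955.9117
  5       300.00       225.7704     1,128.8518
  6    10,300.00     7,323.0509    43,938.3052
  Σ                  8,775.6588    47,873.8530
P = 8,775.6588; Macaulay duration = 47,873.8530 / 8,775.6588 = 5.45530 half-year periods = 2.72765 years.
Modified duration = D_Mac / (1 + y) = 2.72765 / 1.0585 = 2.57690 years.

2.5769 years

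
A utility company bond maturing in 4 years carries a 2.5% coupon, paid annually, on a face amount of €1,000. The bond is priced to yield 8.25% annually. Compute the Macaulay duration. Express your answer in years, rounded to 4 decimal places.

3.8376 years

Periodic yield y = 0.0825. Discount each cash flow and weight by its year:
  t   CF        PV=CF/(1+0.0825)^t    t·PV
  1        25.00        23.0947        23.0947
  2        25.00        21.3346        42.6692
  3        25.00        19.7086        59.1259
  4     1,025.00       746.4698     2,985.8792
  Σ                    810.6077     3,110.7690
Price P = Σ PV = 810.6077.
Macaulay duration = Σ(t·PV) / P = 3,110.7690 / 810.6077 = 3.83758 years.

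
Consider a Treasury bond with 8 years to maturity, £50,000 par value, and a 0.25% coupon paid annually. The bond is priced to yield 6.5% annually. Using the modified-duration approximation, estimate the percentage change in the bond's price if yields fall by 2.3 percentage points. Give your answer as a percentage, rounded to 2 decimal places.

Periodic yield y = 0.065. Modified duration first:
  t   CF        PV=CF/(1+0.065)^t    t·PV
  1       125.00       117.3709       117.3709
  2       125.00       110.2074       220.4148
  3       125.00       103.4811       310.4434
  4       125.00        97.1654       388.6615
  5       125.00        91.2351       456.1755
  6       125.00        85.6668       514.0006
  7       125.00        80.4383       563.0679
  8    50,125.00    30,287.0883   242,296.7062
  Σ                 30,972.6533   244,866.8410
P = 30,972.6533; D_Mac = 7.90590 yrs; D_mod = 7.90590/(1+0.065) = 7.42338 yrs.
ΔP/P ≈ -D_mod · Δy = -7.42338 × (-0.023) = +0.170738 = +17.0738%.

+17.07%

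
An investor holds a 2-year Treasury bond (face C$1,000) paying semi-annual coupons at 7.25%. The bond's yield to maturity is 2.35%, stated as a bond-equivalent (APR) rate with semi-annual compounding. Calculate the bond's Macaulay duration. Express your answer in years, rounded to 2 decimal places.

Periodic yield y = 0.01175. Discount each cash flow and weight by its period:
  t   CF        PV=CF/(1+0.01175)^t    t·PV
  1        36.25        35.8290        35.8290
  2        36.25        35.4129        70.8258
  3        36.25        35.0016       105.0049
  4     1,036.25       988.9440     3,955.7759
  Σ                  1,095.1875     4,167.4357
Price P = Σ PV = 1,095.1875.
Macaulay duration = Σ(t·PV) / P = 4,167.4357 / 1,095.1875 = 3.80523 half-year periods.
In years: 3.80523 / 2 = 1.90261 years.

1.90 years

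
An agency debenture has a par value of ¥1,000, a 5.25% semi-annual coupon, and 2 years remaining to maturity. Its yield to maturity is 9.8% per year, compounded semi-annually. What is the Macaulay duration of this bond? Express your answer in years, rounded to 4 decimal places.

Periodic yield y = 0.049. Discount each cash flow and weight by its period:
  t   CF        PV=CF/(1+0.049)^t    t·PV
  1        26.25        25.0238        25.0238
  2        26.25        23.8549        47.7099
  3        26.25        22.7406        68.2219
  4     1,026.25       847.5225     3,390.0898
  Σ                    919.1419     3,531.0455
Price P = Σ PV = 919.1419.
Macaulay duration = Σ(t·PV) / P = 3,531.0455 / 919.1419 = 3.84168 half-year periods.
In years: 3.84168 / 2 = 1.92084 years.

1.9208 years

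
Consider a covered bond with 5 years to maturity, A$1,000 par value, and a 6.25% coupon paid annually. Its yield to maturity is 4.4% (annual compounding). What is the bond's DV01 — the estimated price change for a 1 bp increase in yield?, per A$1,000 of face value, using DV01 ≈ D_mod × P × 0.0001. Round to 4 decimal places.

A$0.4630

Periodic yield y = 0.044.
  t   CF        PV=CF/(1+0.044)^t    t·PV
  1        62.50        59.8659        59.8659
  2        62.50        57.3428       114.6856
  3        62.50        54.9261       164.7782
  4        62.50        52.6112       210.4447
  5     1,062.50       856.6954     4,283.4771
  Σ                  1,081.4414     4,833.2516
P = 1,081.4414; D_Mac = 4.46927 yrs; D_mod = 4.28091 yrs.
DV01 ≈ 4.28091 × 1,081.4414 × 0.0001 = 0.462955.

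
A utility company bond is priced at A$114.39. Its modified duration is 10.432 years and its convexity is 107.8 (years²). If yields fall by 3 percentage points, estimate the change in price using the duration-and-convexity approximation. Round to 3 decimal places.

Duration effect: -D_mod·Δy = -10.432 × (-0.03) = +0.312960
Convexity effect: ½·C·(Δy)² = 0.5 × 107.8 × (-0.03)² = +0.0485100
ΔP/P ≈ +0.312960 + 0.0485100 = +0.361470
ΔP ≈ 114.39 × (+0.361470) = +41.3485533.

+A$41.349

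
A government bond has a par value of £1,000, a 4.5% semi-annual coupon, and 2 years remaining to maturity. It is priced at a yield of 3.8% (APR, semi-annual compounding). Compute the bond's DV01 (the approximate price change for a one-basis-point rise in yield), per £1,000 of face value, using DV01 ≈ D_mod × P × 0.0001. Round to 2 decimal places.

£0.19

Periodic yield y = 0.019.
  t   CF        PV=CF/(1+0.019)^t    t·PV
  1        22.50        22.0805        22.0805
  2        22.50        21.6688        43.3375
  3        22.50        21.2647        63.7942
  4     1,022.50       948.3455     3,793.3819
  Σ                  1,013.3595     3,922.5941
P = 1,013.3595; D_Mac = 3.87088 half-year periods = 1.93544 yrs; D_mod = 1.89935 yrs.
DV01 ≈ 1.89935 × 1,013.3595 × 0.0001 = 0.192473.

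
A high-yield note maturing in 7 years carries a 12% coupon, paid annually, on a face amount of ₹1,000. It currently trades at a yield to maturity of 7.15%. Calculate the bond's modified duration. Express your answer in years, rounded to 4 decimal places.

4.9722 years

Periodic yield y = 0.0715. First find Macaulay duration:
  t   CF        PV=CF/(1+0.0715)^t    t·PV
  1       120.00       111.9925       111.9925
  2       120.00       104.5194       209.0388
  3       120.00        97.5449       292.6348
  4       120.00        91.0359       364.1435
  5       120.00        84.9611       424.8057
  6       120.00        79.2918       475.7507
  7     1,120.00       690.6735     4,834.7145
  Σ                  1,260.0192     6,713.0806
P = 1,260.0192; Macaulay duration = 6,713.0806 / 1,260.0192 = 5.32776 years.
Modified duration = D_Mac / (1 + y) = 5.32776 / 1.0715 = 4.97225 years.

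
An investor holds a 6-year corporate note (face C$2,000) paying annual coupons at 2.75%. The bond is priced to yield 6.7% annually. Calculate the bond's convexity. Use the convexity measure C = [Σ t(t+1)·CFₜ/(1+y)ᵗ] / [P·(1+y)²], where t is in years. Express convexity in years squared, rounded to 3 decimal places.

33.329

With y = 0.067:
  t   CF        PV=CF/(1+0.067)^t    t·PV        t(t+1)·PV
  1        55.00        51.5464        51.5464         103.0928
  2        55.00        48.3096        96.6193         289.8579
  3        55.00        45.2761       135.8284         543.3137
  4        55.00        42.4331       169.7325         848.6625
  5        55.00        39.7686       198.8431       1,193.0588
  6     2,055.00     1,392.5965     8,355.5792      58,489.0544
  Σ                  1,619.9305     9,008.1489      61,467.0401
P = 1,619.9305.
Convexity = Σ t(t+1)·PV / [P·(1+y)²] = 61,467.0401 / (1,619.9305 × 1.138489) = 33.32860.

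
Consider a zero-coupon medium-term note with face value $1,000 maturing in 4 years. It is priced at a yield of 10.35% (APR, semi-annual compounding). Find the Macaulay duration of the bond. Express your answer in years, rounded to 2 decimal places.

4.00 years

A zero-coupon bond has a single cash flow at maturity, so its Macaulay duration equals its maturity: 4 years.
(Equivalently: 8 semi-annual periods ÷ 2 = 4 years.)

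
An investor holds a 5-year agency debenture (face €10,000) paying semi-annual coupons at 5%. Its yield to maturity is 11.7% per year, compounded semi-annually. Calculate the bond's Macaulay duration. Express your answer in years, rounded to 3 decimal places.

4.388 years

Periodic yield y = 0.0585. Discount each cash flow and weight by its period:
  t   CF        PV=CF/(1+0.0585)^t    t·PV
  1       250.00       236.1833       236.1833
  2       250.00       223.1302       446.2603
  3       250.00       210.7985       632.3954
  4       250.00       199.1483       796.5931
  5       250.00       188.1420       940.7099
  6       250.00       177.7440     1,066.4637
  7       250.00       167.9206     1,175.4442
  8       250.00       158.6401     1,269.1212
  9       250.00       149.8726     1,348.8534
  10   10,250.00     5,805.1740    58,051.7400
  Σ                  7,516.7535    65,963.7645
Price P = Σ PV = 7,516.7535.
Macaulay duration = Σ(t·PV) / P = 65,963.7645 / 7,516.7535 = 8.77557 half-year periods.
In years: 8.77557 / 2 = 4.38778 years.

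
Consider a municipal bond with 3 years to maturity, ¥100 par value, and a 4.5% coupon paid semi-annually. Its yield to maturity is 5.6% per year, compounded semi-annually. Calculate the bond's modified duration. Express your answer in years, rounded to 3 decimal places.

Periodic yield y = 0.028. First find Macaulay duration:
  t   CF        PV=CF/(1+0.028)^t    t·PV
  1         2.25         2.1887         2.1887
  2         2.25         2.1291         4.2582
  3         2.25         2.0711         6.2133
  4         2.25         2.0147         8.0588
  5         2.25         1.9598         9.7991
  6       102.25        86.6372       519.8235
  Σ                     97.0007       550.3416
P = 97.0007; Macaulay duration = 550.3416 / 97.0007 = 5.67358 half-year periods = 2.83679 years.
Modified duration = D_Mac / (1 + y) = 2.83679 / 1.028 = 2.75953 years.

2.760 years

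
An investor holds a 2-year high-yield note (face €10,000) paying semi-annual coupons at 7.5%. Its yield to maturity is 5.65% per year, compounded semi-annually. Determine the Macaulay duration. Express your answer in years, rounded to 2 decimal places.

1.90 years

Periodic yield y = 0.02825. Discount each cash flow and weight by its period:
  t   CF        PV=CF/(1+0.02825)^t    t·PV
  1       375.00       364.6973       364.6973
  2       375.00       354.6777       709.3553
  3       375.00       344.9333     1,034.7999
  4    10,375.00     9,280.9671    37,123.8684
  Σ                 10,345.2753    39,232.7208
Price P = Σ PV = 10,345.2753.
Macaulay duration = Σ(t·PV) / P = 39,232.7208 / 10,345.2753 = 3.79233 half-year periods.
In years: 3.79233 / 2 = 1.89617 years.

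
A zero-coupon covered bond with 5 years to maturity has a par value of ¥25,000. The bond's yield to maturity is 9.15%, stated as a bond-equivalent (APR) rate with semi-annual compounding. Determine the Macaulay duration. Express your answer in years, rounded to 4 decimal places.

5.0000 years

A zero-coupon bond has a single cash flow at maturity, so its Macaulay duration equals its maturity: 5 years.
(Equivalently: 10 semi-annual periods ÷ 2 = 5 years.)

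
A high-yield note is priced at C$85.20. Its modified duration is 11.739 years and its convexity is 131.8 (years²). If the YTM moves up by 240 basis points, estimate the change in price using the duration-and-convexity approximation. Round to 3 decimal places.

-C$20.770

Duration effect: -D_mod·Δy = -11.739 × (+0.024) = -0.281736
Convexity effect: ½·C·(Δy)² = 0.5 × 131.8 × (0.024)² = +0.0379584
ΔP/P ≈ -0.281736 + 0.0379584 = -0.2437776
ΔP ≈ 85.20 × (-0.2437776) = -20.76985152.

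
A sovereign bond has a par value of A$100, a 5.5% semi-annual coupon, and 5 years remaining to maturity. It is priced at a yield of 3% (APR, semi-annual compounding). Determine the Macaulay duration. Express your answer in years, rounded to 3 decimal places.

Periodic yield y = 0.015. Discount each cash flow and weight by its period:
  t   CF        PV=CF/(1+0.015)^t    t·PV
  1         2.75         2.7094         2.7094
  2         2.75         2.6693         5.3386
  3         2.75         2.6299         7.8896
  4         2.75         2.5910        10.3640
  5         2.75         2.5527        12.7636
  6         2.75         2.5150        15.0899
  7         2.75         2.4778        17.3448
  8         2.75         2.4412        19.5296
  9         2.75         2.4051        21.6462
  10      102.75        88.5363       885.3631
  Σ                    111.5277       998.0388
Price P = Σ PV = 111.5277.
Macaulay duration = Σ(t·PV) / P = 998.0388 / 111.5277 = 8.94880 half-year periods.
In years: 8.94880 / 2 = 4.47440 years.

4.474 years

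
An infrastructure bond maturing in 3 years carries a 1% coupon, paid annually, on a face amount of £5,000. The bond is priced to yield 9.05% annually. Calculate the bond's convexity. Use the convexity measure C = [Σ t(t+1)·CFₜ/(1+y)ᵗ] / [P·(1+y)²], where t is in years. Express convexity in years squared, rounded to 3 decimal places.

With y = 0.0905:
  t   CF        PV=CF/(1+0.0905)^t    t·PV        t(t+1)·PV
  1        50.00        45.8505        45.8505          91.7011
  2        50.00        42.0454        84.0908         252.2725
  3     5,050.00     3,894.1652    11,682.4955      46,729.9821
  Σ                  3,982.0611    11,812.4369      47,073.9556
P = 3,982.0611.
Convexity = Σ t(t+1)·PV / [P·(1+y)²] = 47,073.9556 / (3,982.0611 × 1.189190) = 9.94080.

9.941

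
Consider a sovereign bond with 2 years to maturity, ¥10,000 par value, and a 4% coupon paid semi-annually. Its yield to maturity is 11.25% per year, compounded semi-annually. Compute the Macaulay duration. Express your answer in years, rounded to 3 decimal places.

Periodic yield y = 0.05625. Discount each cash flow and weight by its period:
  t   CF        PV=CF/(1+0.05625)^t    t·PV
  1       200.00       189.3491       189.3491
  2       200.00       179.2654       358.5309
  3       200.00       169.7188       509.1563
  4    10,200.00     8,194.7042    32,778.8170
  Σ                  8,733.0375    33,835.8532
Price P = Σ PV = 8,733.0375.
Macaulay duration = Σ(t·PV) / P = 33,835.8532 / 8,733.0375 = 3.87447 half-year periods.
In years: 3.87447 / 2 = 1.93723 years.

1.937 years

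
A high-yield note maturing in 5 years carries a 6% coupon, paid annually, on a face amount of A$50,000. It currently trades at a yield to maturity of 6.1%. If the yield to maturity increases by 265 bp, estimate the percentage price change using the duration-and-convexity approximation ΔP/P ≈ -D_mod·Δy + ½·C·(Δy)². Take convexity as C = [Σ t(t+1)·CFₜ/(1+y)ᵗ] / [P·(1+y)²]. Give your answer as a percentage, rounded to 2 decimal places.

-10.35%

With y = 0.061:
  t   CF        PV=CF/(1+0.061)^t    t·PV        t(t+1)·PV
  1     3,000.00     2,827.5212     2,827.5212       5,655.0424
  2     3,000.00     2,664.9587     5,329.9174      15,989.7523
  3     3,000.00     2,511.7424     7,535.2273      30,140.9092
  4     3,000.00     2,367.3350     9,469.3400      47,346.7000
  5    53,000.00    39,418.3962   197,091.9809   1,182,551.8853
  Σ                 49,789.9535   222,253.9869   1,281,684.2893
P = 49,789.9535; D_Mac = 4.46383 yrs; D_mod = 4.20719 yrs; C = 22.86697.
Duration effect: -4.20719 × (+0.0265) = -0.111491
Convexity effect: 0.5 × 22.86697 × (0.0265)² = +0.0080292
ΔP/P ≈ -0.111491 + 0.0080292 = -0.103461 = -10.3461%.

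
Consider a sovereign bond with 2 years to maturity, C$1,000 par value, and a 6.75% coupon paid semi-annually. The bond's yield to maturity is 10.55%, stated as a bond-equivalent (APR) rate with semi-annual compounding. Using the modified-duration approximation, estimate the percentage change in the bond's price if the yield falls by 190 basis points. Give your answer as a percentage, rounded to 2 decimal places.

Periodic yield y = 0.05275. Modified duration first:
  t   CF        PV=CF/(1+0.05275)^t    t·PV
  1        33.75        32.0589        32.0589
  2        33.75        30.4525        60.9050
  3        33.75        28.9266        86.7799
  4     1,033.75       841.6170     3,366.4682
  Σ                    933.0551     3,546.2120
P = 933.0551; D_Mac = 3.80065 half-year periods = 1.90032 yrs; D_mod = 1.90032/(1+0.05275) = 1.80510 yrs.
ΔP/P ≈ -D_mod · Δy = -1.80510 × (-0.019) = +0.034297 = +3.4297%.

+3.43%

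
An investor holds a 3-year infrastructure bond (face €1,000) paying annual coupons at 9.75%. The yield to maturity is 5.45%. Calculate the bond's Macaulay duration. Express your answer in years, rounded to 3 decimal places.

Periodic yield y = 0.0545. Discount each cash flow and weight by its year:
  t   CF        PV=CF/(1+0.0545)^t    t·PV
  1        97.50        92.4609        92.4609
  2        97.50        87.6822       175.3644
  3     1,097.50       935.9761     2,807.9284
  Σ                  1,116.1192     3,075.7537
Price P = Σ PV = 1,116.1192.
Macaulay duration = Σ(t·PV) / P = 3,075.7537 / 1,116.1192 = 2.75576 years.

2.756 years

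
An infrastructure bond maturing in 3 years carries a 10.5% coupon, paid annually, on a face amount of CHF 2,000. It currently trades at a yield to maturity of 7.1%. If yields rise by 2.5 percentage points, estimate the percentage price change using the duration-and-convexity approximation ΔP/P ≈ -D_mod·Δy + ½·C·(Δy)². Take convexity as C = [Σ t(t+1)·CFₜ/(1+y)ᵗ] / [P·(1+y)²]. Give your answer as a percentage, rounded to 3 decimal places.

-6.098%

With y = 0.071:
  t   CF        PV=CF/(1+0.071)^t    t·PV        t(t+1)·PV
  1       210.00       196.0784       196.0784         392.1569
  2       210.00       183.0798       366.1595       1,098.4786
  3     2,210.00     1,798.9698     5,396.9093      21,587.6370
  Σ                  2,178.1280     5,959.1472      23,078.2725
P = 2,178.1280; D_Mac = 2.73590 yrs; D_mod = 2.55453 yrs; C = 9.23721.
Duration effect: -2.55453 × (+0.025) = -0.063863
Convexity effect: 0.5 × 9.23721 × (0.025)² = +0.0028866
ΔP/P ≈ -0.063863 + 0.0028866 = -0.060977 = -6.0977%.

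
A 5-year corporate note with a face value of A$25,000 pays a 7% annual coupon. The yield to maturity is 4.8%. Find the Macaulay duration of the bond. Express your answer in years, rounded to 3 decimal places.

4.418 years

Periodic yield y = 0.048. Discount each cash flow and weight by its year:
  t   CF        PV=CF/(1+0.048)^t    t·PV
  1     1,750.00     1,669.8473     1,669.8473
  2     1,750.00     1,593.3658     3,186.7315
  3     1,750.00     1,520.3872     4,561.1616
  4     1,750.00     1,450.7511     5,803.0045
  5    26,750.00    21,160.0833   105,800.4165
  Σ                 27,394.4347   121,021.1615
Price P = Σ PV = 27,394.4347.
Macaulay duration = Σ(t·PV) / P = 121,021.1615 / 27,394.4347 = 4.41773 years.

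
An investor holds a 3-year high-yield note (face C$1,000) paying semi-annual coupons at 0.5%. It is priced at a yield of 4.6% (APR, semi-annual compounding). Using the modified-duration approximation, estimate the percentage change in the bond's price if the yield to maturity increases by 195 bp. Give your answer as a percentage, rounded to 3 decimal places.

Periodic yield y = 0.023. Modified duration first:
  t   CF        PV=CF/(1+0.023)^t    t·PV
  1         2.50         2.4438         2.4438
  2         2.50         2.3888         4.7777
  3         2.50         2.3351         7.0054
  4         2.50         2.2826         9.1306
  5         2.50         2.2313        11.1566
  6     1,002.50       874.6425     5,247.8550
  Σ                    886.3242     5,282.3691
P = 886.3242; D_Mac = 5.95986 half-year periods = 2.97993 yrs; D_mod = 2.97993/(1+0.023) = 2.91293 yrs.
ΔP/P ≈ -D_mod · Δy = -2.91293 × (+0.0195) = -0.056802 = -5.6802%.

-5.680%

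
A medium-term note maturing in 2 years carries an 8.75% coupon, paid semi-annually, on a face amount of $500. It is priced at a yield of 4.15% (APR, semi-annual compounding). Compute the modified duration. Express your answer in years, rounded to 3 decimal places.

Periodic yield y = 0.02075. First find Macaulay duration:
  t   CF        PV=CF/(1+0.02075)^t    t·PV
  1       21.875        21.4303        21.4303
  2       21.875        20.9947        41.9894
  3       21.875        20.5679        61.7037
  4      521.875       480.7164     1,922.8656
  Σ                    543.7093     2,047.9890
P = 543.7093; Macaulay duration = 2,047.9890 / 543.7093 = 3.76670 half-year periods = 1.88335 years.
Modified duration = D_Mac / (1 + y) = 1.88335 / 1.02075 = 1.84506 years.

1.845 years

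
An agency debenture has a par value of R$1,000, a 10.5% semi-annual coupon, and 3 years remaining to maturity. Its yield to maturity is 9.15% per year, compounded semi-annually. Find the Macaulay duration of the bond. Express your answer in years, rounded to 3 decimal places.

Periodic yield y = 0.04575. Discount each cash flow and weight by its period:
  t   CF        PV=CF/(1+0.04575)^t    t·PV
  1        52.50        50.2032        50.2032
  2        52.50        48.0069        96.0138
  3        52.50        45.9067       137.7200
  4        52.50        43.8983       175.5932
  5        52.50        41.9778       209.8891
  6     1,052.50       804.7387     4,828.4320
  Σ                  1,034.7315     5,497.8513
Price P = Σ PV = 1,034.7315.
Macaulay duration = Σ(t·PV) / P = 5,497.8513 / 1,034.7315 = 5.31331 half-year periods.
In years: 5.31331 / 2 = 2.65666 years.

2.657 years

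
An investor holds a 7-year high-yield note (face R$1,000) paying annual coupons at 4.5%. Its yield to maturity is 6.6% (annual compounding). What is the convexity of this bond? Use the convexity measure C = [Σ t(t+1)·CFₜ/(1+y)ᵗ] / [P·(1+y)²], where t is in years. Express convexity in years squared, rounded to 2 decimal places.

With y = 0.066:
  t   CF        PV=CF/(1+0.066)^t    t·PV        t(t+1)·PV
  1        45.00        42.2139        42.2139          84.4278
  2        45.00        39.6003        79.2005         237.6016
  3        45.00        37.1485       111.4454         445.7816
  4        45.00        34.8485       139.3939         696.9694
  5        45.00        32.6909       163.4544         980.7261
  6        45.00        30.6669       184.0011       1,288.0080
  7     1,045.00       668.0606     4,676.4242      37,411.3935
  Σ                    885.2294     5,396.1334      41,144.9080
P = 885.2294.
Convexity = Σ t(t+1)·PV / [P·(1+y)²] = 41,144.9080 / (885.2294 × 1.136356) = 40.90212.

40.90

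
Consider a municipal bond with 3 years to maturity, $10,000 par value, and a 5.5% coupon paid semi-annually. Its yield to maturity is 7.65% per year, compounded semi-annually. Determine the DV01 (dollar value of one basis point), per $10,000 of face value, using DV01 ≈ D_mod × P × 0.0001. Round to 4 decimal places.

Periodic yield y = 0.03825.
  t   CF        PV=CF/(1+0.03825)^t    t·PV
  1       275.00       264.8688       264.8688
  2       275.00       255.1108       510.2216
  3       275.00       245.7123       737.1369
  4       275.00       236.6600       946.6402
  5       275.00       227.9413     1,139.7064
  6    10,275.00     8,202.9524    49,217.7144
  Σ                  9,433.2456    52,816.2882
P = 9,433.2456; D_Mac = 5.59895 half-year periods = 2.79948 yrs; D_mod = 2.69634 yrs.
DV01 ≈ 2.69634 × 9,433.2456 × 0.0001 = 2.543525.

$2.5435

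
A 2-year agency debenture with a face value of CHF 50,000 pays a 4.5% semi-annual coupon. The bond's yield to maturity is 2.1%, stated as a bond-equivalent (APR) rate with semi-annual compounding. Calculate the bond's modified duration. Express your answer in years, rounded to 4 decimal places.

1.9165 years

Periodic yield y = 0.0105. First find Macaulay duration:
  t   CF        PV=CF/(1+0.0105)^t    t·PV
  1     1,125.00     1,113.3102     1,113.3102
  2     1,125.00     1,101.7420     2,203.4839
  3     1,125.00     1,090.2939     3,270.8816
  4    51,125.00    49,032.9530   196,131.8121
  Σ                 52,338.2991   202,719.4879
P = 52,338.2991; Macaulay duration = 202,719.4879 / 52,338.2991 = 3.87325 half-year periods = 1.93663 years.
Modified duration = D_Mac / (1 + y) = 1.93663 / 1.0105 = 1.91650 years.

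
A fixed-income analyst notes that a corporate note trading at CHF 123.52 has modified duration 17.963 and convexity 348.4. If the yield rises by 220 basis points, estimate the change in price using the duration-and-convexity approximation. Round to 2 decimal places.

-CHF 38.40

Duration effect: -D_mod·Δy = -17.963 × (+0.022) = -0.395186
Convexity effect: ½·C·(Δy)² = 0.5 × 348.4 × (0.022)² = +0.0843128
ΔP/P ≈ -0.395186 + 0.0843128 = -0.3108732
ΔP ≈ 123.52 × (-0.3108732) = -38.399057664.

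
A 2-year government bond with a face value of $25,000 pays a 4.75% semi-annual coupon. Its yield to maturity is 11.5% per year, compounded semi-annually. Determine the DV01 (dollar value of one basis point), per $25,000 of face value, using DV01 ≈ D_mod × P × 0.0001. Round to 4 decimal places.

$4.0184

Periodic yield y = 0.0575.
  t   CF        PV=CF/(1+0.0575)^t    t·PV
  1       593.75       561.4657       561.4657
  2       593.75       530.9369     1,061.8737
  3       593.75       502.0679     1,506.2038
  4    25,593.75    20,465.0316    81,860.1263
  Σ                 22,059.5021    84,989.6696
P = 22,059.5021; D_Mac = 3.85275 half-year periods = 1.92637 yrs; D_mod = 1.82163 yrs.
DV01 ≈ 1.82163 × 22,059.5021 × 0.0001 = 4.018424.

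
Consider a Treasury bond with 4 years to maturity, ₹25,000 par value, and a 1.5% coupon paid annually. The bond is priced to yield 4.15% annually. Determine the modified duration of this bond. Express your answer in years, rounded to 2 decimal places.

Periodic yield y = 0.0415. First find Macaulay duration:
  t   CF        PV=CF/(1+0.0415)^t    t·PV
  1       375.00       360.0576       360.0576
  2       375.00       345.7106       691.4212
  3       375.00       331.9353       995.8059
  4    25,375.00    21,565.9679    86,263.8715
  Σ                 22,603.6714    88,311.1562
P = 22,603.6714; Macaulay duration = 88,311.1562 / 22,603.6714 = 3.90694 years.
Modified duration = D_Mac / (1 + y) = 3.90694 / 1.0415 = 3.75126 years.

3.75 years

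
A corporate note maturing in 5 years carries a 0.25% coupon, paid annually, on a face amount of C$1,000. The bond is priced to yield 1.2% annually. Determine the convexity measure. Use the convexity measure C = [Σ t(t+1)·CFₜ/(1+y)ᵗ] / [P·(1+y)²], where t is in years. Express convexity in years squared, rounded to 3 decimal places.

29.093

With y = 0.012:
  t   CF        PV=CF/(1+0.012)^t    t·PV        t(t+1)·PV
  1         2.50         2.4704         2.4704           4.9407
  2         2.50         2.4411         4.8821          14.6464
  3         2.50         2.4121         7.2364          28.9454
  4         2.50         2.3835         9.5341          47.6703
  5     1,002.50       944.4562     4,722.2810      28,333.6858
  Σ                    954.1632     4,746.4039      28,429.8886
P = 954.1632.
Convexity = Σ t(t+1)·PV / [P·(1+y)²] = 28,429.8886 / (954.1632 × 1.024144) = 29.09320.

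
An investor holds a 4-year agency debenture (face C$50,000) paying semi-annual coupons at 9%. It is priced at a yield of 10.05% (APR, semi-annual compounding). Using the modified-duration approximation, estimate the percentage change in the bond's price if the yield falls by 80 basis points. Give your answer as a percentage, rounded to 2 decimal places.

+2.62%

Periodic yield y = 0.05025. Modified duration first:
  t   CF        PV=CF/(1+0.05025)^t    t·PV
  1     2,250.00     2,142.3471     2,142.3471
  2     2,250.00     2,039.8449     4,079.6897
  3     2,250.00     1,942.2469     5,826.7408
  4     2,250.00     1,849.3187     7,397.2747
  5     2,250.00     1,760.8366     8,804.1832
  6     2,250.00     1,676.5881    10,059.5285
  7     2,250.00     1,596.3705    11,174.5933
  8    52,250.00    35,297.5672   282,380.5372
  Σ                 48,305.1199   331,864.8946
P = 48,305.1199; D_Mac = 6.87018 half-year periods = 3.43509 yrs; D_mod = 3.43509/(1+0.05025) = 3.27074 yrs.
ΔP/P ≈ -D_mod · Δy = -3.27074 × (-0.008) = +0.026166 = +2.6166%.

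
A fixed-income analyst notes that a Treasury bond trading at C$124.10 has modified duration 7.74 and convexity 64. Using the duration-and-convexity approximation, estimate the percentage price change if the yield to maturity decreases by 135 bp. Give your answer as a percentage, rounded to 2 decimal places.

Duration effect: -D_mod·Δy = -7.74 × (-0.0135) = +0.104490
Convexity effect: ½·C·(Δy)² = 0.5 × 64 × (-0.0135)² = +0.0058320
ΔP/P ≈ +0.104490 + 0.0058320 = +0.110322
= +11.0322%.

+11.03%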